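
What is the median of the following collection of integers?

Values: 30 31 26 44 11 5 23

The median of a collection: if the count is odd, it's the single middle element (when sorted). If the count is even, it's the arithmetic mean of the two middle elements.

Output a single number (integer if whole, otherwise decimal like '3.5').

Step 1: insert 30 -> lo=[30] (size 1, max 30) hi=[] (size 0) -> median=30
Step 2: insert 31 -> lo=[30] (size 1, max 30) hi=[31] (size 1, min 31) -> median=30.5
Step 3: insert 26 -> lo=[26, 30] (size 2, max 30) hi=[31] (size 1, min 31) -> median=30
Step 4: insert 44 -> lo=[26, 30] (size 2, max 30) hi=[31, 44] (size 2, min 31) -> median=30.5
Step 5: insert 11 -> lo=[11, 26, 30] (size 3, max 30) hi=[31, 44] (size 2, min 31) -> median=30
Step 6: insert 5 -> lo=[5, 11, 26] (size 3, max 26) hi=[30, 31, 44] (size 3, min 30) -> median=28
Step 7: insert 23 -> lo=[5, 11, 23, 26] (size 4, max 26) hi=[30, 31, 44] (size 3, min 30) -> median=26

Answer: 26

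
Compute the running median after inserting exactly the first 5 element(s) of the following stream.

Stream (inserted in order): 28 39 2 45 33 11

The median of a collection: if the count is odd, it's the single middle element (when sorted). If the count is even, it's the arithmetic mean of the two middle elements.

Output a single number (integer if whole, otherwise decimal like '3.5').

Step 1: insert 28 -> lo=[28] (size 1, max 28) hi=[] (size 0) -> median=28
Step 2: insert 39 -> lo=[28] (size 1, max 28) hi=[39] (size 1, min 39) -> median=33.5
Step 3: insert 2 -> lo=[2, 28] (size 2, max 28) hi=[39] (size 1, min 39) -> median=28
Step 4: insert 45 -> lo=[2, 28] (size 2, max 28) hi=[39, 45] (size 2, min 39) -> median=33.5
Step 5: insert 33 -> lo=[2, 28, 33] (size 3, max 33) hi=[39, 45] (size 2, min 39) -> median=33

Answer: 33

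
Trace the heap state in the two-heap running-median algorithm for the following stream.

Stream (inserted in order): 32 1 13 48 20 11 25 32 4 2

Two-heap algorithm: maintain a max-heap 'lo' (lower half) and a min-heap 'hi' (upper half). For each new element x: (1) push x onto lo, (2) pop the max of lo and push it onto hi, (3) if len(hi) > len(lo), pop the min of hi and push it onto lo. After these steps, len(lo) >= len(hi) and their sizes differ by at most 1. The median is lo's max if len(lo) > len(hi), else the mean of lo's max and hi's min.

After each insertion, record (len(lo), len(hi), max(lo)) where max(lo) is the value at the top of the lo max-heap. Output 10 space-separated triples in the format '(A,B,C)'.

Answer: (1,0,32) (1,1,1) (2,1,13) (2,2,13) (3,2,20) (3,3,13) (4,3,20) (4,4,20) (5,4,20) (5,5,13)

Derivation:
Step 1: insert 32 -> lo=[32] hi=[] -> (len(lo)=1, len(hi)=0, max(lo)=32)
Step 2: insert 1 -> lo=[1] hi=[32] -> (len(lo)=1, len(hi)=1, max(lo)=1)
Step 3: insert 13 -> lo=[1, 13] hi=[32] -> (len(lo)=2, len(hi)=1, max(lo)=13)
Step 4: insert 48 -> lo=[1, 13] hi=[32, 48] -> (len(lo)=2, len(hi)=2, max(lo)=13)
Step 5: insert 20 -> lo=[1, 13, 20] hi=[32, 48] -> (len(lo)=3, len(hi)=2, max(lo)=20)
Step 6: insert 11 -> lo=[1, 11, 13] hi=[20, 32, 48] -> (len(lo)=3, len(hi)=3, max(lo)=13)
Step 7: insert 25 -> lo=[1, 11, 13, 20] hi=[25, 32, 48] -> (len(lo)=4, len(hi)=3, max(lo)=20)
Step 8: insert 32 -> lo=[1, 11, 13, 20] hi=[25, 32, 32, 48] -> (len(lo)=4, len(hi)=4, max(lo)=20)
Step 9: insert 4 -> lo=[1, 4, 11, 13, 20] hi=[25, 32, 32, 48] -> (len(lo)=5, len(hi)=4, max(lo)=20)
Step 10: insert 2 -> lo=[1, 2, 4, 11, 13] hi=[20, 25, 32, 32, 48] -> (len(lo)=5, len(hi)=5, max(lo)=13)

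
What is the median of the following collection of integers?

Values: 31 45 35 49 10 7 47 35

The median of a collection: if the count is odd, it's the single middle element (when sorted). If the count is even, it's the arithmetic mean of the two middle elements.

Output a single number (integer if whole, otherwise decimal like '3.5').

Step 1: insert 31 -> lo=[31] (size 1, max 31) hi=[] (size 0) -> median=31
Step 2: insert 45 -> lo=[31] (size 1, max 31) hi=[45] (size 1, min 45) -> median=38
Step 3: insert 35 -> lo=[31, 35] (size 2, max 35) hi=[45] (size 1, min 45) -> median=35
Step 4: insert 49 -> lo=[31, 35] (size 2, max 35) hi=[45, 49] (size 2, min 45) -> median=40
Step 5: insert 10 -> lo=[10, 31, 35] (size 3, max 35) hi=[45, 49] (size 2, min 45) -> median=35
Step 6: insert 7 -> lo=[7, 10, 31] (size 3, max 31) hi=[35, 45, 49] (size 3, min 35) -> median=33
Step 7: insert 47 -> lo=[7, 10, 31, 35] (size 4, max 35) hi=[45, 47, 49] (size 3, min 45) -> median=35
Step 8: insert 35 -> lo=[7, 10, 31, 35] (size 4, max 35) hi=[35, 45, 47, 49] (size 4, min 35) -> median=35

Answer: 35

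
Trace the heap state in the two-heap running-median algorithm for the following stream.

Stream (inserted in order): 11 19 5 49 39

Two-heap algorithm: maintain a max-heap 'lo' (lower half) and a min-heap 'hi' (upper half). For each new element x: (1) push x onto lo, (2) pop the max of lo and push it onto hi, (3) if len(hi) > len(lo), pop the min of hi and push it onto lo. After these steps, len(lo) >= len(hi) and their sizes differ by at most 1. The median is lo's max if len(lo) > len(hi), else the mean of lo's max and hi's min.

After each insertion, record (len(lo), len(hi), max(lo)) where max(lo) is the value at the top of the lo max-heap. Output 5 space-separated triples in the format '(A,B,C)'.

Step 1: insert 11 -> lo=[11] hi=[] -> (len(lo)=1, len(hi)=0, max(lo)=11)
Step 2: insert 19 -> lo=[11] hi=[19] -> (len(lo)=1, len(hi)=1, max(lo)=11)
Step 3: insert 5 -> lo=[5, 11] hi=[19] -> (len(lo)=2, len(hi)=1, max(lo)=11)
Step 4: insert 49 -> lo=[5, 11] hi=[19, 49] -> (len(lo)=2, len(hi)=2, max(lo)=11)
Step 5: insert 39 -> lo=[5, 11, 19] hi=[39, 49] -> (len(lo)=3, len(hi)=2, max(lo)=19)

Answer: (1,0,11) (1,1,11) (2,1,11) (2,2,11) (3,2,19)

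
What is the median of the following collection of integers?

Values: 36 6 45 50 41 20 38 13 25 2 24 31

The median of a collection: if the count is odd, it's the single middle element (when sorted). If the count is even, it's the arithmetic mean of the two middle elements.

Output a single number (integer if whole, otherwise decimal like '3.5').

Step 1: insert 36 -> lo=[36] (size 1, max 36) hi=[] (size 0) -> median=36
Step 2: insert 6 -> lo=[6] (size 1, max 6) hi=[36] (size 1, min 36) -> median=21
Step 3: insert 45 -> lo=[6, 36] (size 2, max 36) hi=[45] (size 1, min 45) -> median=36
Step 4: insert 50 -> lo=[6, 36] (size 2, max 36) hi=[45, 50] (size 2, min 45) -> median=40.5
Step 5: insert 41 -> lo=[6, 36, 41] (size 3, max 41) hi=[45, 50] (size 2, min 45) -> median=41
Step 6: insert 20 -> lo=[6, 20, 36] (size 3, max 36) hi=[41, 45, 50] (size 3, min 41) -> median=38.5
Step 7: insert 38 -> lo=[6, 20, 36, 38] (size 4, max 38) hi=[41, 45, 50] (size 3, min 41) -> median=38
Step 8: insert 13 -> lo=[6, 13, 20, 36] (size 4, max 36) hi=[38, 41, 45, 50] (size 4, min 38) -> median=37
Step 9: insert 25 -> lo=[6, 13, 20, 25, 36] (size 5, max 36) hi=[38, 41, 45, 50] (size 4, min 38) -> median=36
Step 10: insert 2 -> lo=[2, 6, 13, 20, 25] (size 5, max 25) hi=[36, 38, 41, 45, 50] (size 5, min 36) -> median=30.5
Step 11: insert 24 -> lo=[2, 6, 13, 20, 24, 25] (size 6, max 25) hi=[36, 38, 41, 45, 50] (size 5, min 36) -> median=25
Step 12: insert 31 -> lo=[2, 6, 13, 20, 24, 25] (size 6, max 25) hi=[31, 36, 38, 41, 45, 50] (size 6, min 31) -> median=28

Answer: 28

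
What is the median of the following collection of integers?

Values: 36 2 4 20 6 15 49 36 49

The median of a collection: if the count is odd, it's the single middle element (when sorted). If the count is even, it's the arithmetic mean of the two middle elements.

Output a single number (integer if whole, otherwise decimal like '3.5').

Step 1: insert 36 -> lo=[36] (size 1, max 36) hi=[] (size 0) -> median=36
Step 2: insert 2 -> lo=[2] (size 1, max 2) hi=[36] (size 1, min 36) -> median=19
Step 3: insert 4 -> lo=[2, 4] (size 2, max 4) hi=[36] (size 1, min 36) -> median=4
Step 4: insert 20 -> lo=[2, 4] (size 2, max 4) hi=[20, 36] (size 2, min 20) -> median=12
Step 5: insert 6 -> lo=[2, 4, 6] (size 3, max 6) hi=[20, 36] (size 2, min 20) -> median=6
Step 6: insert 15 -> lo=[2, 4, 6] (size 3, max 6) hi=[15, 20, 36] (size 3, min 15) -> median=10.5
Step 7: insert 49 -> lo=[2, 4, 6, 15] (size 4, max 15) hi=[20, 36, 49] (size 3, min 20) -> median=15
Step 8: insert 36 -> lo=[2, 4, 6, 15] (size 4, max 15) hi=[20, 36, 36, 49] (size 4, min 20) -> median=17.5
Step 9: insert 49 -> lo=[2, 4, 6, 15, 20] (size 5, max 20) hi=[36, 36, 49, 49] (size 4, min 36) -> median=20

Answer: 20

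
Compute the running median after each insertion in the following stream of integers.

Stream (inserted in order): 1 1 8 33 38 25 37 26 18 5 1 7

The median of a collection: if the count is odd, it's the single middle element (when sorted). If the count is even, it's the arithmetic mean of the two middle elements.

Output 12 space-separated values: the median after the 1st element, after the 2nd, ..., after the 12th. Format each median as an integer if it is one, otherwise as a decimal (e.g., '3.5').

Step 1: insert 1 -> lo=[1] (size 1, max 1) hi=[] (size 0) -> median=1
Step 2: insert 1 -> lo=[1] (size 1, max 1) hi=[1] (size 1, min 1) -> median=1
Step 3: insert 8 -> lo=[1, 1] (size 2, max 1) hi=[8] (size 1, min 8) -> median=1
Step 4: insert 33 -> lo=[1, 1] (size 2, max 1) hi=[8, 33] (size 2, min 8) -> median=4.5
Step 5: insert 38 -> lo=[1, 1, 8] (size 3, max 8) hi=[33, 38] (size 2, min 33) -> median=8
Step 6: insert 25 -> lo=[1, 1, 8] (size 3, max 8) hi=[25, 33, 38] (size 3, min 25) -> median=16.5
Step 7: insert 37 -> lo=[1, 1, 8, 25] (size 4, max 25) hi=[33, 37, 38] (size 3, min 33) -> median=25
Step 8: insert 26 -> lo=[1, 1, 8, 25] (size 4, max 25) hi=[26, 33, 37, 38] (size 4, min 26) -> median=25.5
Step 9: insert 18 -> lo=[1, 1, 8, 18, 25] (size 5, max 25) hi=[26, 33, 37, 38] (size 4, min 26) -> median=25
Step 10: insert 5 -> lo=[1, 1, 5, 8, 18] (size 5, max 18) hi=[25, 26, 33, 37, 38] (size 5, min 25) -> median=21.5
Step 11: insert 1 -> lo=[1, 1, 1, 5, 8, 18] (size 6, max 18) hi=[25, 26, 33, 37, 38] (size 5, min 25) -> median=18
Step 12: insert 7 -> lo=[1, 1, 1, 5, 7, 8] (size 6, max 8) hi=[18, 25, 26, 33, 37, 38] (size 6, min 18) -> median=13

Answer: 1 1 1 4.5 8 16.5 25 25.5 25 21.5 18 13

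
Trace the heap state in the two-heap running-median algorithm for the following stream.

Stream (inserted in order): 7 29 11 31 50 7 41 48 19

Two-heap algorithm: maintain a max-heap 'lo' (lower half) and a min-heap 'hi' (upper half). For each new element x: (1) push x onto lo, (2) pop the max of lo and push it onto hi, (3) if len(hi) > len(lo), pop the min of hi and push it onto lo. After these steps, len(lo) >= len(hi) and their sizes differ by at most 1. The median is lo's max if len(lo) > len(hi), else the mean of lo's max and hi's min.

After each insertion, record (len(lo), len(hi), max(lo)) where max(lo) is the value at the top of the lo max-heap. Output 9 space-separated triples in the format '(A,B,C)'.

Answer: (1,0,7) (1,1,7) (2,1,11) (2,2,11) (3,2,29) (3,3,11) (4,3,29) (4,4,29) (5,4,29)

Derivation:
Step 1: insert 7 -> lo=[7] hi=[] -> (len(lo)=1, len(hi)=0, max(lo)=7)
Step 2: insert 29 -> lo=[7] hi=[29] -> (len(lo)=1, len(hi)=1, max(lo)=7)
Step 3: insert 11 -> lo=[7, 11] hi=[29] -> (len(lo)=2, len(hi)=1, max(lo)=11)
Step 4: insert 31 -> lo=[7, 11] hi=[29, 31] -> (len(lo)=2, len(hi)=2, max(lo)=11)
Step 5: insert 50 -> lo=[7, 11, 29] hi=[31, 50] -> (len(lo)=3, len(hi)=2, max(lo)=29)
Step 6: insert 7 -> lo=[7, 7, 11] hi=[29, 31, 50] -> (len(lo)=3, len(hi)=3, max(lo)=11)
Step 7: insert 41 -> lo=[7, 7, 11, 29] hi=[31, 41, 50] -> (len(lo)=4, len(hi)=3, max(lo)=29)
Step 8: insert 48 -> lo=[7, 7, 11, 29] hi=[31, 41, 48, 50] -> (len(lo)=4, len(hi)=4, max(lo)=29)
Step 9: insert 19 -> lo=[7, 7, 11, 19, 29] hi=[31, 41, 48, 50] -> (len(lo)=5, len(hi)=4, max(lo)=29)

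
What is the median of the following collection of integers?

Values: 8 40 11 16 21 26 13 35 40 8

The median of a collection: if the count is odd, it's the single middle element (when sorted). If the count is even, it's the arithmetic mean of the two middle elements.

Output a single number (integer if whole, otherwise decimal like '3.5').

Answer: 18.5

Derivation:
Step 1: insert 8 -> lo=[8] (size 1, max 8) hi=[] (size 0) -> median=8
Step 2: insert 40 -> lo=[8] (size 1, max 8) hi=[40] (size 1, min 40) -> median=24
Step 3: insert 11 -> lo=[8, 11] (size 2, max 11) hi=[40] (size 1, min 40) -> median=11
Step 4: insert 16 -> lo=[8, 11] (size 2, max 11) hi=[16, 40] (size 2, min 16) -> median=13.5
Step 5: insert 21 -> lo=[8, 11, 16] (size 3, max 16) hi=[21, 40] (size 2, min 21) -> median=16
Step 6: insert 26 -> lo=[8, 11, 16] (size 3, max 16) hi=[21, 26, 40] (size 3, min 21) -> median=18.5
Step 7: insert 13 -> lo=[8, 11, 13, 16] (size 4, max 16) hi=[21, 26, 40] (size 3, min 21) -> median=16
Step 8: insert 35 -> lo=[8, 11, 13, 16] (size 4, max 16) hi=[21, 26, 35, 40] (size 4, min 21) -> median=18.5
Step 9: insert 40 -> lo=[8, 11, 13, 16, 21] (size 5, max 21) hi=[26, 35, 40, 40] (size 4, min 26) -> median=21
Step 10: insert 8 -> lo=[8, 8, 11, 13, 16] (size 5, max 16) hi=[21, 26, 35, 40, 40] (size 5, min 21) -> median=18.5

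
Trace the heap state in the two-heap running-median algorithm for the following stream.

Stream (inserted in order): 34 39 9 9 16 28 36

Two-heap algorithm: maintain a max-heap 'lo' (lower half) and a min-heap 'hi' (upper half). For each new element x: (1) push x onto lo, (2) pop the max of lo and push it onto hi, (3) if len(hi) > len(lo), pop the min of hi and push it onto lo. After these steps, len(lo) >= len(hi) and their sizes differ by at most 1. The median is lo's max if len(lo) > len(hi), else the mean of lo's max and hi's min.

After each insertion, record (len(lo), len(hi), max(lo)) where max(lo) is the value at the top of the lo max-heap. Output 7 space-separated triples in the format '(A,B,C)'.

Step 1: insert 34 -> lo=[34] hi=[] -> (len(lo)=1, len(hi)=0, max(lo)=34)
Step 2: insert 39 -> lo=[34] hi=[39] -> (len(lo)=1, len(hi)=1, max(lo)=34)
Step 3: insert 9 -> lo=[9, 34] hi=[39] -> (len(lo)=2, len(hi)=1, max(lo)=34)
Step 4: insert 9 -> lo=[9, 9] hi=[34, 39] -> (len(lo)=2, len(hi)=2, max(lo)=9)
Step 5: insert 16 -> lo=[9, 9, 16] hi=[34, 39] -> (len(lo)=3, len(hi)=2, max(lo)=16)
Step 6: insert 28 -> lo=[9, 9, 16] hi=[28, 34, 39] -> (len(lo)=3, len(hi)=3, max(lo)=16)
Step 7: insert 36 -> lo=[9, 9, 16, 28] hi=[34, 36, 39] -> (len(lo)=4, len(hi)=3, max(lo)=28)

Answer: (1,0,34) (1,1,34) (2,1,34) (2,2,9) (3,2,16) (3,3,16) (4,3,28)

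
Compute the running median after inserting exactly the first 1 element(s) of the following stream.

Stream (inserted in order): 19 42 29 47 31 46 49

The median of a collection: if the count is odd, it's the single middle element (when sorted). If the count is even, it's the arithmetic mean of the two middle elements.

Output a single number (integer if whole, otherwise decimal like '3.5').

Answer: 19

Derivation:
Step 1: insert 19 -> lo=[19] (size 1, max 19) hi=[] (size 0) -> median=19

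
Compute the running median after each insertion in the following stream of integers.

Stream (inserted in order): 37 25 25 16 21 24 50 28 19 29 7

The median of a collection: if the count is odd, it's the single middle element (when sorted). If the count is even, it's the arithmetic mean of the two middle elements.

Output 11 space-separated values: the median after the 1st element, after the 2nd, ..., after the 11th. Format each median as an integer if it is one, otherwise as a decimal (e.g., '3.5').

Step 1: insert 37 -> lo=[37] (size 1, max 37) hi=[] (size 0) -> median=37
Step 2: insert 25 -> lo=[25] (size 1, max 25) hi=[37] (size 1, min 37) -> median=31
Step 3: insert 25 -> lo=[25, 25] (size 2, max 25) hi=[37] (size 1, min 37) -> median=25
Step 4: insert 16 -> lo=[16, 25] (size 2, max 25) hi=[25, 37] (size 2, min 25) -> median=25
Step 5: insert 21 -> lo=[16, 21, 25] (size 3, max 25) hi=[25, 37] (size 2, min 25) -> median=25
Step 6: insert 24 -> lo=[16, 21, 24] (size 3, max 24) hi=[25, 25, 37] (size 3, min 25) -> median=24.5
Step 7: insert 50 -> lo=[16, 21, 24, 25] (size 4, max 25) hi=[25, 37, 50] (size 3, min 25) -> median=25
Step 8: insert 28 -> lo=[16, 21, 24, 25] (size 4, max 25) hi=[25, 28, 37, 50] (size 4, min 25) -> median=25
Step 9: insert 19 -> lo=[16, 19, 21, 24, 25] (size 5, max 25) hi=[25, 28, 37, 50] (size 4, min 25) -> median=25
Step 10: insert 29 -> lo=[16, 19, 21, 24, 25] (size 5, max 25) hi=[25, 28, 29, 37, 50] (size 5, min 25) -> median=25
Step 11: insert 7 -> lo=[7, 16, 19, 21, 24, 25] (size 6, max 25) hi=[25, 28, 29, 37, 50] (size 5, min 25) -> median=25

Answer: 37 31 25 25 25 24.5 25 25 25 25 25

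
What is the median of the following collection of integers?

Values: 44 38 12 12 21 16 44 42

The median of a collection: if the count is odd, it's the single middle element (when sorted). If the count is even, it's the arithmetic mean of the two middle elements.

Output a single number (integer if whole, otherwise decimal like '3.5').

Answer: 29.5

Derivation:
Step 1: insert 44 -> lo=[44] (size 1, max 44) hi=[] (size 0) -> median=44
Step 2: insert 38 -> lo=[38] (size 1, max 38) hi=[44] (size 1, min 44) -> median=41
Step 3: insert 12 -> lo=[12, 38] (size 2, max 38) hi=[44] (size 1, min 44) -> median=38
Step 4: insert 12 -> lo=[12, 12] (size 2, max 12) hi=[38, 44] (size 2, min 38) -> median=25
Step 5: insert 21 -> lo=[12, 12, 21] (size 3, max 21) hi=[38, 44] (size 2, min 38) -> median=21
Step 6: insert 16 -> lo=[12, 12, 16] (size 3, max 16) hi=[21, 38, 44] (size 3, min 21) -> median=18.5
Step 7: insert 44 -> lo=[12, 12, 16, 21] (size 4, max 21) hi=[38, 44, 44] (size 3, min 38) -> median=21
Step 8: insert 42 -> lo=[12, 12, 16, 21] (size 4, max 21) hi=[38, 42, 44, 44] (size 4, min 38) -> median=29.5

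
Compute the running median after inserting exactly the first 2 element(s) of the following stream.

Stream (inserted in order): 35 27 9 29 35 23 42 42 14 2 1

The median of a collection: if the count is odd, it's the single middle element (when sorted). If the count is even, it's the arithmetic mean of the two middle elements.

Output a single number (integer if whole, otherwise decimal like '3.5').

Answer: 31

Derivation:
Step 1: insert 35 -> lo=[35] (size 1, max 35) hi=[] (size 0) -> median=35
Step 2: insert 27 -> lo=[27] (size 1, max 27) hi=[35] (size 1, min 35) -> median=31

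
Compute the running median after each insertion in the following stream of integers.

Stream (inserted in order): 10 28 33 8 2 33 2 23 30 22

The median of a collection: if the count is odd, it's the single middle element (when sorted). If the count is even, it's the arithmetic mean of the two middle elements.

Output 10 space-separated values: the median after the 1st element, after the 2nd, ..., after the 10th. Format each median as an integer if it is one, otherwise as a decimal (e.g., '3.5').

Step 1: insert 10 -> lo=[10] (size 1, max 10) hi=[] (size 0) -> median=10
Step 2: insert 28 -> lo=[10] (size 1, max 10) hi=[28] (size 1, min 28) -> median=19
Step 3: insert 33 -> lo=[10, 28] (size 2, max 28) hi=[33] (size 1, min 33) -> median=28
Step 4: insert 8 -> lo=[8, 10] (size 2, max 10) hi=[28, 33] (size 2, min 28) -> median=19
Step 5: insert 2 -> lo=[2, 8, 10] (size 3, max 10) hi=[28, 33] (size 2, min 28) -> median=10
Step 6: insert 33 -> lo=[2, 8, 10] (size 3, max 10) hi=[28, 33, 33] (size 3, min 28) -> median=19
Step 7: insert 2 -> lo=[2, 2, 8, 10] (size 4, max 10) hi=[28, 33, 33] (size 3, min 28) -> median=10
Step 8: insert 23 -> lo=[2, 2, 8, 10] (size 4, max 10) hi=[23, 28, 33, 33] (size 4, min 23) -> median=16.5
Step 9: insert 30 -> lo=[2, 2, 8, 10, 23] (size 5, max 23) hi=[28, 30, 33, 33] (size 4, min 28) -> median=23
Step 10: insert 22 -> lo=[2, 2, 8, 10, 22] (size 5, max 22) hi=[23, 28, 30, 33, 33] (size 5, min 23) -> median=22.5

Answer: 10 19 28 19 10 19 10 16.5 23 22.5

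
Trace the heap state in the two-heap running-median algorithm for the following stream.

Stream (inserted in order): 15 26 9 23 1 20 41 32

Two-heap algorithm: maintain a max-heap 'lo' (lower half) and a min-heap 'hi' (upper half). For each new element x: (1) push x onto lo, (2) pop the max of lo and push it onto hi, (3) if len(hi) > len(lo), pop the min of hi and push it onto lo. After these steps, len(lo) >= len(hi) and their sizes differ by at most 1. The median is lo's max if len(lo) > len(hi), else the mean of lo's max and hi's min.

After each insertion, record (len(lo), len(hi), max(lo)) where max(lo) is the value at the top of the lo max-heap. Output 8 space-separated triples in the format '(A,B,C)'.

Answer: (1,0,15) (1,1,15) (2,1,15) (2,2,15) (3,2,15) (3,3,15) (4,3,20) (4,4,20)

Derivation:
Step 1: insert 15 -> lo=[15] hi=[] -> (len(lo)=1, len(hi)=0, max(lo)=15)
Step 2: insert 26 -> lo=[15] hi=[26] -> (len(lo)=1, len(hi)=1, max(lo)=15)
Step 3: insert 9 -> lo=[9, 15] hi=[26] -> (len(lo)=2, len(hi)=1, max(lo)=15)
Step 4: insert 23 -> lo=[9, 15] hi=[23, 26] -> (len(lo)=2, len(hi)=2, max(lo)=15)
Step 5: insert 1 -> lo=[1, 9, 15] hi=[23, 26] -> (len(lo)=3, len(hi)=2, max(lo)=15)
Step 6: insert 20 -> lo=[1, 9, 15] hi=[20, 23, 26] -> (len(lo)=3, len(hi)=3, max(lo)=15)
Step 7: insert 41 -> lo=[1, 9, 15, 20] hi=[23, 26, 41] -> (len(lo)=4, len(hi)=3, max(lo)=20)
Step 8: insert 32 -> lo=[1, 9, 15, 20] hi=[23, 26, 32, 41] -> (len(lo)=4, len(hi)=4, max(lo)=20)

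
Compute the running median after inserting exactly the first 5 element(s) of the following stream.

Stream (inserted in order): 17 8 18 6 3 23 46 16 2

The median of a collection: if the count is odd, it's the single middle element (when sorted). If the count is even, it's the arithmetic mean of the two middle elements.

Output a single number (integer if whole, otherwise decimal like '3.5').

Answer: 8

Derivation:
Step 1: insert 17 -> lo=[17] (size 1, max 17) hi=[] (size 0) -> median=17
Step 2: insert 8 -> lo=[8] (size 1, max 8) hi=[17] (size 1, min 17) -> median=12.5
Step 3: insert 18 -> lo=[8, 17] (size 2, max 17) hi=[18] (size 1, min 18) -> median=17
Step 4: insert 6 -> lo=[6, 8] (size 2, max 8) hi=[17, 18] (size 2, min 17) -> median=12.5
Step 5: insert 3 -> lo=[3, 6, 8] (size 3, max 8) hi=[17, 18] (size 2, min 17) -> median=8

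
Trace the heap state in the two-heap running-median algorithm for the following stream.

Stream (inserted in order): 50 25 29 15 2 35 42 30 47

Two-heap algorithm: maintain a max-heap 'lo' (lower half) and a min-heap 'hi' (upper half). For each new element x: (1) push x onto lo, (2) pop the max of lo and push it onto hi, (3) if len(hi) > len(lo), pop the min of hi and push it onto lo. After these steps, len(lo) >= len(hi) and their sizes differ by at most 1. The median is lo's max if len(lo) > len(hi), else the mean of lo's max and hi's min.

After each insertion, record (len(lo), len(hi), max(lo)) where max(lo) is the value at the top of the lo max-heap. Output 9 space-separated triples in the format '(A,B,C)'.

Answer: (1,0,50) (1,1,25) (2,1,29) (2,2,25) (3,2,25) (3,3,25) (4,3,29) (4,4,29) (5,4,30)

Derivation:
Step 1: insert 50 -> lo=[50] hi=[] -> (len(lo)=1, len(hi)=0, max(lo)=50)
Step 2: insert 25 -> lo=[25] hi=[50] -> (len(lo)=1, len(hi)=1, max(lo)=25)
Step 3: insert 29 -> lo=[25, 29] hi=[50] -> (len(lo)=2, len(hi)=1, max(lo)=29)
Step 4: insert 15 -> lo=[15, 25] hi=[29, 50] -> (len(lo)=2, len(hi)=2, max(lo)=25)
Step 5: insert 2 -> lo=[2, 15, 25] hi=[29, 50] -> (len(lo)=3, len(hi)=2, max(lo)=25)
Step 6: insert 35 -> lo=[2, 15, 25] hi=[29, 35, 50] -> (len(lo)=3, len(hi)=3, max(lo)=25)
Step 7: insert 42 -> lo=[2, 15, 25, 29] hi=[35, 42, 50] -> (len(lo)=4, len(hi)=3, max(lo)=29)
Step 8: insert 30 -> lo=[2, 15, 25, 29] hi=[30, 35, 42, 50] -> (len(lo)=4, len(hi)=4, max(lo)=29)
Step 9: insert 47 -> lo=[2, 15, 25, 29, 30] hi=[35, 42, 47, 50] -> (len(lo)=5, len(hi)=4, max(lo)=30)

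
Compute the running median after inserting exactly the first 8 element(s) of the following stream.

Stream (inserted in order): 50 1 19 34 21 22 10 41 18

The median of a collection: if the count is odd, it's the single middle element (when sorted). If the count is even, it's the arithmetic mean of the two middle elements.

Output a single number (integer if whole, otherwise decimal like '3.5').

Step 1: insert 50 -> lo=[50] (size 1, max 50) hi=[] (size 0) -> median=50
Step 2: insert 1 -> lo=[1] (size 1, max 1) hi=[50] (size 1, min 50) -> median=25.5
Step 3: insert 19 -> lo=[1, 19] (size 2, max 19) hi=[50] (size 1, min 50) -> median=19
Step 4: insert 34 -> lo=[1, 19] (size 2, max 19) hi=[34, 50] (size 2, min 34) -> median=26.5
Step 5: insert 21 -> lo=[1, 19, 21] (size 3, max 21) hi=[34, 50] (size 2, min 34) -> median=21
Step 6: insert 22 -> lo=[1, 19, 21] (size 3, max 21) hi=[22, 34, 50] (size 3, min 22) -> median=21.5
Step 7: insert 10 -> lo=[1, 10, 19, 21] (size 4, max 21) hi=[22, 34, 50] (size 3, min 22) -> median=21
Step 8: insert 41 -> lo=[1, 10, 19, 21] (size 4, max 21) hi=[22, 34, 41, 50] (size 4, min 22) -> median=21.5

Answer: 21.5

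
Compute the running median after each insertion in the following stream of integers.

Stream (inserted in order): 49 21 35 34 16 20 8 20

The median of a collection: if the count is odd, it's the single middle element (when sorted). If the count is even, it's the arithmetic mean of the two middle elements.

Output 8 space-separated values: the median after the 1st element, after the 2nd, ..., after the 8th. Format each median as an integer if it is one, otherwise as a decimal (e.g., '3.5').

Answer: 49 35 35 34.5 34 27.5 21 20.5

Derivation:
Step 1: insert 49 -> lo=[49] (size 1, max 49) hi=[] (size 0) -> median=49
Step 2: insert 21 -> lo=[21] (size 1, max 21) hi=[49] (size 1, min 49) -> median=35
Step 3: insert 35 -> lo=[21, 35] (size 2, max 35) hi=[49] (size 1, min 49) -> median=35
Step 4: insert 34 -> lo=[21, 34] (size 2, max 34) hi=[35, 49] (size 2, min 35) -> median=34.5
Step 5: insert 16 -> lo=[16, 21, 34] (size 3, max 34) hi=[35, 49] (size 2, min 35) -> median=34
Step 6: insert 20 -> lo=[16, 20, 21] (size 3, max 21) hi=[34, 35, 49] (size 3, min 34) -> median=27.5
Step 7: insert 8 -> lo=[8, 16, 20, 21] (size 4, max 21) hi=[34, 35, 49] (size 3, min 34) -> median=21
Step 8: insert 20 -> lo=[8, 16, 20, 20] (size 4, max 20) hi=[21, 34, 35, 49] (size 4, min 21) -> median=20.5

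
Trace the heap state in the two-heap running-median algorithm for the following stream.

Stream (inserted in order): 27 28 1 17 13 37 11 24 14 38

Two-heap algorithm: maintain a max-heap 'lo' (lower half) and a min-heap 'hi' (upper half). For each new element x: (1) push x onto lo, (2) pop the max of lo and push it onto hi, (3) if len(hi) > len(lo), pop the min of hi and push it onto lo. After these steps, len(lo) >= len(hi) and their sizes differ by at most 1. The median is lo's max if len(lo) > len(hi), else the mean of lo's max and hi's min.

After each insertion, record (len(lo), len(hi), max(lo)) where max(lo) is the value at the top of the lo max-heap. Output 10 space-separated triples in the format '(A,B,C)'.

Answer: (1,0,27) (1,1,27) (2,1,27) (2,2,17) (3,2,17) (3,3,17) (4,3,17) (4,4,17) (5,4,17) (5,5,17)

Derivation:
Step 1: insert 27 -> lo=[27] hi=[] -> (len(lo)=1, len(hi)=0, max(lo)=27)
Step 2: insert 28 -> lo=[27] hi=[28] -> (len(lo)=1, len(hi)=1, max(lo)=27)
Step 3: insert 1 -> lo=[1, 27] hi=[28] -> (len(lo)=2, len(hi)=1, max(lo)=27)
Step 4: insert 17 -> lo=[1, 17] hi=[27, 28] -> (len(lo)=2, len(hi)=2, max(lo)=17)
Step 5: insert 13 -> lo=[1, 13, 17] hi=[27, 28] -> (len(lo)=3, len(hi)=2, max(lo)=17)
Step 6: insert 37 -> lo=[1, 13, 17] hi=[27, 28, 37] -> (len(lo)=3, len(hi)=3, max(lo)=17)
Step 7: insert 11 -> lo=[1, 11, 13, 17] hi=[27, 28, 37] -> (len(lo)=4, len(hi)=3, max(lo)=17)
Step 8: insert 24 -> lo=[1, 11, 13, 17] hi=[24, 27, 28, 37] -> (len(lo)=4, len(hi)=4, max(lo)=17)
Step 9: insert 14 -> lo=[1, 11, 13, 14, 17] hi=[24, 27, 28, 37] -> (len(lo)=5, len(hi)=4, max(lo)=17)
Step 10: insert 38 -> lo=[1, 11, 13, 14, 17] hi=[24, 27, 28, 37, 38] -> (len(lo)=5, len(hi)=5, max(lo)=17)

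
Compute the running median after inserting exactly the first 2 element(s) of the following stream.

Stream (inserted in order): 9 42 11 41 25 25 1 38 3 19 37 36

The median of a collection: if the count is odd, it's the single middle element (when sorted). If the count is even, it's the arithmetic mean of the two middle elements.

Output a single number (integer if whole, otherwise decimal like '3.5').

Step 1: insert 9 -> lo=[9] (size 1, max 9) hi=[] (size 0) -> median=9
Step 2: insert 42 -> lo=[9] (size 1, max 9) hi=[42] (size 1, min 42) -> median=25.5

Answer: 25.5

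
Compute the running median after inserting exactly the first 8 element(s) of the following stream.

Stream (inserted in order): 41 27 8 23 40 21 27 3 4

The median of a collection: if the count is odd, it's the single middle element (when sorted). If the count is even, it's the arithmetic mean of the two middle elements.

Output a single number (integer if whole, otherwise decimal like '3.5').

Answer: 25

Derivation:
Step 1: insert 41 -> lo=[41] (size 1, max 41) hi=[] (size 0) -> median=41
Step 2: insert 27 -> lo=[27] (size 1, max 27) hi=[41] (size 1, min 41) -> median=34
Step 3: insert 8 -> lo=[8, 27] (size 2, max 27) hi=[41] (size 1, min 41) -> median=27
Step 4: insert 23 -> lo=[8, 23] (size 2, max 23) hi=[27, 41] (size 2, min 27) -> median=25
Step 5: insert 40 -> lo=[8, 23, 27] (size 3, max 27) hi=[40, 41] (size 2, min 40) -> median=27
Step 6: insert 21 -> lo=[8, 21, 23] (size 3, max 23) hi=[27, 40, 41] (size 3, min 27) -> median=25
Step 7: insert 27 -> lo=[8, 21, 23, 27] (size 4, max 27) hi=[27, 40, 41] (size 3, min 27) -> median=27
Step 8: insert 3 -> lo=[3, 8, 21, 23] (size 4, max 23) hi=[27, 27, 40, 41] (size 4, min 27) -> median=25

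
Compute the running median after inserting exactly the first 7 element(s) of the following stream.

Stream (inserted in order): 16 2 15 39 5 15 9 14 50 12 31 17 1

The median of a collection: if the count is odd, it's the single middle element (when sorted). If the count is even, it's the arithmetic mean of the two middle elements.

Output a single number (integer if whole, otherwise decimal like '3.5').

Answer: 15

Derivation:
Step 1: insert 16 -> lo=[16] (size 1, max 16) hi=[] (size 0) -> median=16
Step 2: insert 2 -> lo=[2] (size 1, max 2) hi=[16] (size 1, min 16) -> median=9
Step 3: insert 15 -> lo=[2, 15] (size 2, max 15) hi=[16] (size 1, min 16) -> median=15
Step 4: insert 39 -> lo=[2, 15] (size 2, max 15) hi=[16, 39] (size 2, min 16) -> median=15.5
Step 5: insert 5 -> lo=[2, 5, 15] (size 3, max 15) hi=[16, 39] (size 2, min 16) -> median=15
Step 6: insert 15 -> lo=[2, 5, 15] (size 3, max 15) hi=[15, 16, 39] (size 3, min 15) -> median=15
Step 7: insert 9 -> lo=[2, 5, 9, 15] (size 4, max 15) hi=[15, 16, 39] (size 3, min 15) -> median=15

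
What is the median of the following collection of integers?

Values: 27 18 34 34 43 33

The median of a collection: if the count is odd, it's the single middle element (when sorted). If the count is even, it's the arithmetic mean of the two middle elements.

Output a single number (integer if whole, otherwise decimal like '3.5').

Answer: 33.5

Derivation:
Step 1: insert 27 -> lo=[27] (size 1, max 27) hi=[] (size 0) -> median=27
Step 2: insert 18 -> lo=[18] (size 1, max 18) hi=[27] (size 1, min 27) -> median=22.5
Step 3: insert 34 -> lo=[18, 27] (size 2, max 27) hi=[34] (size 1, min 34) -> median=27
Step 4: insert 34 -> lo=[18, 27] (size 2, max 27) hi=[34, 34] (size 2, min 34) -> median=30.5
Step 5: insert 43 -> lo=[18, 27, 34] (size 3, max 34) hi=[34, 43] (size 2, min 34) -> median=34
Step 6: insert 33 -> lo=[18, 27, 33] (size 3, max 33) hi=[34, 34, 43] (size 3, min 34) -> median=33.5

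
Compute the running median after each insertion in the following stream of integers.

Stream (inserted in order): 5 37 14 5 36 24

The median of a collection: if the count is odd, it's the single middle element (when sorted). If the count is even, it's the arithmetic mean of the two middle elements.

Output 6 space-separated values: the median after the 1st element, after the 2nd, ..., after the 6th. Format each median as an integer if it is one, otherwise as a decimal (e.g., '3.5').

Step 1: insert 5 -> lo=[5] (size 1, max 5) hi=[] (size 0) -> median=5
Step 2: insert 37 -> lo=[5] (size 1, max 5) hi=[37] (size 1, min 37) -> median=21
Step 3: insert 14 -> lo=[5, 14] (size 2, max 14) hi=[37] (size 1, min 37) -> median=14
Step 4: insert 5 -> lo=[5, 5] (size 2, max 5) hi=[14, 37] (size 2, min 14) -> median=9.5
Step 5: insert 36 -> lo=[5, 5, 14] (size 3, max 14) hi=[36, 37] (size 2, min 36) -> median=14
Step 6: insert 24 -> lo=[5, 5, 14] (size 3, max 14) hi=[24, 36, 37] (size 3, min 24) -> median=19

Answer: 5 21 14 9.5 14 19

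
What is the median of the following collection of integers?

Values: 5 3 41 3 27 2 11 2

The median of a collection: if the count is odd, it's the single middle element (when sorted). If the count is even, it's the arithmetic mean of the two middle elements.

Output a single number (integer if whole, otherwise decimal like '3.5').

Answer: 4

Derivation:
Step 1: insert 5 -> lo=[5] (size 1, max 5) hi=[] (size 0) -> median=5
Step 2: insert 3 -> lo=[3] (size 1, max 3) hi=[5] (size 1, min 5) -> median=4
Step 3: insert 41 -> lo=[3, 5] (size 2, max 5) hi=[41] (size 1, min 41) -> median=5
Step 4: insert 3 -> lo=[3, 3] (size 2, max 3) hi=[5, 41] (size 2, min 5) -> median=4
Step 5: insert 27 -> lo=[3, 3, 5] (size 3, max 5) hi=[27, 41] (size 2, min 27) -> median=5
Step 6: insert 2 -> lo=[2, 3, 3] (size 3, max 3) hi=[5, 27, 41] (size 3, min 5) -> median=4
Step 7: insert 11 -> lo=[2, 3, 3, 5] (size 4, max 5) hi=[11, 27, 41] (size 3, min 11) -> median=5
Step 8: insert 2 -> lo=[2, 2, 3, 3] (size 4, max 3) hi=[5, 11, 27, 41] (size 4, min 5) -> median=4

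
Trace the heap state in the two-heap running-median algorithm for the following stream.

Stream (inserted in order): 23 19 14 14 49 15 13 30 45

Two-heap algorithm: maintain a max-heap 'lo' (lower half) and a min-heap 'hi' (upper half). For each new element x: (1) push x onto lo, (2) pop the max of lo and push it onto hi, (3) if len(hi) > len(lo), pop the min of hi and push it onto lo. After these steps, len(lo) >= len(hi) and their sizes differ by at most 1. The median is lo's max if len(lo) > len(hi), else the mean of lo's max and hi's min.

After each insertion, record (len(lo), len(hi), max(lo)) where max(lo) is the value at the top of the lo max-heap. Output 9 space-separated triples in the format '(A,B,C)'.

Step 1: insert 23 -> lo=[23] hi=[] -> (len(lo)=1, len(hi)=0, max(lo)=23)
Step 2: insert 19 -> lo=[19] hi=[23] -> (len(lo)=1, len(hi)=1, max(lo)=19)
Step 3: insert 14 -> lo=[14, 19] hi=[23] -> (len(lo)=2, len(hi)=1, max(lo)=19)
Step 4: insert 14 -> lo=[14, 14] hi=[19, 23] -> (len(lo)=2, len(hi)=2, max(lo)=14)
Step 5: insert 49 -> lo=[14, 14, 19] hi=[23, 49] -> (len(lo)=3, len(hi)=2, max(lo)=19)
Step 6: insert 15 -> lo=[14, 14, 15] hi=[19, 23, 49] -> (len(lo)=3, len(hi)=3, max(lo)=15)
Step 7: insert 13 -> lo=[13, 14, 14, 15] hi=[19, 23, 49] -> (len(lo)=4, len(hi)=3, max(lo)=15)
Step 8: insert 30 -> lo=[13, 14, 14, 15] hi=[19, 23, 30, 49] -> (len(lo)=4, len(hi)=4, max(lo)=15)
Step 9: insert 45 -> lo=[13, 14, 14, 15, 19] hi=[23, 30, 45, 49] -> (len(lo)=5, len(hi)=4, max(lo)=19)

Answer: (1,0,23) (1,1,19) (2,1,19) (2,2,14) (3,2,19) (3,3,15) (4,3,15) (4,4,15) (5,4,19)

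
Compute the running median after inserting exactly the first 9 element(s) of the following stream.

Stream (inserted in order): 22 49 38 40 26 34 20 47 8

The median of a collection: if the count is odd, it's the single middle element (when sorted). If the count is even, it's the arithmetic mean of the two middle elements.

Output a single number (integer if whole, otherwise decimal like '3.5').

Step 1: insert 22 -> lo=[22] (size 1, max 22) hi=[] (size 0) -> median=22
Step 2: insert 49 -> lo=[22] (size 1, max 22) hi=[49] (size 1, min 49) -> median=35.5
Step 3: insert 38 -> lo=[22, 38] (size 2, max 38) hi=[49] (size 1, min 49) -> median=38
Step 4: insert 40 -> lo=[22, 38] (size 2, max 38) hi=[40, 49] (size 2, min 40) -> median=39
Step 5: insert 26 -> lo=[22, 26, 38] (size 3, max 38) hi=[40, 49] (size 2, min 40) -> median=38
Step 6: insert 34 -> lo=[22, 26, 34] (size 3, max 34) hi=[38, 40, 49] (size 3, min 38) -> median=36
Step 7: insert 20 -> lo=[20, 22, 26, 34] (size 4, max 34) hi=[38, 40, 49] (size 3, min 38) -> median=34
Step 8: insert 47 -> lo=[20, 22, 26, 34] (size 4, max 34) hi=[38, 40, 47, 49] (size 4, min 38) -> median=36
Step 9: insert 8 -> lo=[8, 20, 22, 26, 34] (size 5, max 34) hi=[38, 40, 47, 49] (size 4, min 38) -> median=34

Answer: 34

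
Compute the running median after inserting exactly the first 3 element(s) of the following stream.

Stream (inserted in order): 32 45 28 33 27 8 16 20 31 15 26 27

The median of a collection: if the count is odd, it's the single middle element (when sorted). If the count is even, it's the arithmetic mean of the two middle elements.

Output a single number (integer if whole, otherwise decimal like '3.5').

Answer: 32

Derivation:
Step 1: insert 32 -> lo=[32] (size 1, max 32) hi=[] (size 0) -> median=32
Step 2: insert 45 -> lo=[32] (size 1, max 32) hi=[45] (size 1, min 45) -> median=38.5
Step 3: insert 28 -> lo=[28, 32] (size 2, max 32) hi=[45] (size 1, min 45) -> median=32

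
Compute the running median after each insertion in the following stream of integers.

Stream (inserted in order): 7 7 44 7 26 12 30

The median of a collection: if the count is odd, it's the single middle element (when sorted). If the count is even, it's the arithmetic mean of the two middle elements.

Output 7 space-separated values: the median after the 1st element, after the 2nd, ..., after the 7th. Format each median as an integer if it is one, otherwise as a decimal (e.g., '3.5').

Answer: 7 7 7 7 7 9.5 12

Derivation:
Step 1: insert 7 -> lo=[7] (size 1, max 7) hi=[] (size 0) -> median=7
Step 2: insert 7 -> lo=[7] (size 1, max 7) hi=[7] (size 1, min 7) -> median=7
Step 3: insert 44 -> lo=[7, 7] (size 2, max 7) hi=[44] (size 1, min 44) -> median=7
Step 4: insert 7 -> lo=[7, 7] (size 2, max 7) hi=[7, 44] (size 2, min 7) -> median=7
Step 5: insert 26 -> lo=[7, 7, 7] (size 3, max 7) hi=[26, 44] (size 2, min 26) -> median=7
Step 6: insert 12 -> lo=[7, 7, 7] (size 3, max 7) hi=[12, 26, 44] (size 3, min 12) -> median=9.5
Step 7: insert 30 -> lo=[7, 7, 7, 12] (size 4, max 12) hi=[26, 30, 44] (size 3, min 26) -> median=12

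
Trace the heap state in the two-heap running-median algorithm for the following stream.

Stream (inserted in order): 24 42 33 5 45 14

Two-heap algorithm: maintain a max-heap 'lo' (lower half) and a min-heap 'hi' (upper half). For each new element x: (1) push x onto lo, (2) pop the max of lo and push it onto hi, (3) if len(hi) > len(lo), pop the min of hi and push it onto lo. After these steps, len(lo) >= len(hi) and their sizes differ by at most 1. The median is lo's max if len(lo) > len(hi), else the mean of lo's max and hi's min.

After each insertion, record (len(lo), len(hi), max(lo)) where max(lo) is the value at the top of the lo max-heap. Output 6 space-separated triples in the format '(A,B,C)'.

Step 1: insert 24 -> lo=[24] hi=[] -> (len(lo)=1, len(hi)=0, max(lo)=24)
Step 2: insert 42 -> lo=[24] hi=[42] -> (len(lo)=1, len(hi)=1, max(lo)=24)
Step 3: insert 33 -> lo=[24, 33] hi=[42] -> (len(lo)=2, len(hi)=1, max(lo)=33)
Step 4: insert 5 -> lo=[5, 24] hi=[33, 42] -> (len(lo)=2, len(hi)=2, max(lo)=24)
Step 5: insert 45 -> lo=[5, 24, 33] hi=[42, 45] -> (len(lo)=3, len(hi)=2, max(lo)=33)
Step 6: insert 14 -> lo=[5, 14, 24] hi=[33, 42, 45] -> (len(lo)=3, len(hi)=3, max(lo)=24)

Answer: (1,0,24) (1,1,24) (2,1,33) (2,2,24) (3,2,33) (3,3,24)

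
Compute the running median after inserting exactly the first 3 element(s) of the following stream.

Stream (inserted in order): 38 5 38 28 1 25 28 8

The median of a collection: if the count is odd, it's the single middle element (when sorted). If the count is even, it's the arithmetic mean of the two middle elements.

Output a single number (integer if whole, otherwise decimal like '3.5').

Answer: 38

Derivation:
Step 1: insert 38 -> lo=[38] (size 1, max 38) hi=[] (size 0) -> median=38
Step 2: insert 5 -> lo=[5] (size 1, max 5) hi=[38] (size 1, min 38) -> median=21.5
Step 3: insert 38 -> lo=[5, 38] (size 2, max 38) hi=[38] (size 1, min 38) -> median=38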